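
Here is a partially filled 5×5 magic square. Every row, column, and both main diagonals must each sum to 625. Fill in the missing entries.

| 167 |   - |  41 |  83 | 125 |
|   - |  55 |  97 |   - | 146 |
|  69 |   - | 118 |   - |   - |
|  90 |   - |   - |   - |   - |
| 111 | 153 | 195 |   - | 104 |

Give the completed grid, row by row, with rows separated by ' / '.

Row 1 must total 625; the given cells sum to 416, so (1,2) = 209.
The remaining cell in row 5 is (5,4) = 625 − 563 = 62.
Column 1 needs 625; the known cells sum to 437, so (2,1) = 188.
From column 3, 625 − (41 + 97 + 118 + 195) gives (4,3) = 174.
Using main diagonal: 167 + 55 + 118 + 104 + ? → (4,4) = 625 − 444 = 181.
The remaining cell in row 2 is (2,4) = 625 − 486 = 139.
Using column 4: 83 + 139 + 181 + 62 + ? → (3,4) = 625 − 465 = 160.
From anti-diagonal, 625 − (125 + 139 + 118 + 111) gives (4,2) = 132.
Row 4 needs 625; the known cells sum to 577, so (4,5) = 48.
Using column 2: 209 + 55 + 132 + 153 + ? → (3,2) = 625 − 549 = 76.
From column 5, 625 − (125 + 146 + 48 + 104) gives (3,5) = 202.

167 209 41 83 125 / 188 55 97 139 146 / 69 76 118 160 202 / 90 132 174 181 48 / 111 153 195 62 104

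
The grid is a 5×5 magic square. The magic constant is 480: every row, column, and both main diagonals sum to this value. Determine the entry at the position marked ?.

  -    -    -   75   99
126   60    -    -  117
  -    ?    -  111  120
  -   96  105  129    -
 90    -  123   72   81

Row 5: 90 + 123 + 72 + 81 + ? = 480, so (5,2) = 114.
The remaining cell in column 4 is (2,4) = 480 − 387 = 93.
The remaining cell in column 5 is (4,5) = 480 − 417 = 63.
Anti-diagonal: 99 + 93 + 96 + 90 + ? = 480, so (3,3) = 102.
Row 2 needs 480; the known cells sum to 396, so (2,3) = 84.
Row 4: 96 + 105 + 129 + 63 + ? = 480, so (4,1) = 87.
Column 3: 84 + 102 + 105 + 123 + ? = 480, so (1,3) = 66.
Using main diagonal: 60 + 102 + 129 + 81 + ? → (1,1) = 480 − 372 = 108.
Row 1 must total 480; the given cells sum to 348, so (1,2) = 132.
Column 1 must total 480; the given cells sum to 411, so (3,1) = 69.
Column 2 must total 480; the given cells sum to 402, so (3,2) = 78.

78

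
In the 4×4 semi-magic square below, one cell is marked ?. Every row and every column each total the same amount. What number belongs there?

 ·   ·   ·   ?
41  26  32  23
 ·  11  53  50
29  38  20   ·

Row 2 is complete and sums to 122; that is the magic constant.
The remaining cell in row 3 is (3,1) = 122 − 114 = 8.
Row 4 needs 122; the known cells sum to 87, so (4,4) = 35.
Column 1 needs 122; the known cells sum to 78, so (1,1) = 44.
Column 2 needs 122; the known cells sum to 75, so (1,2) = 47.
The remaining cell in column 3 is (1,3) = 122 − 105 = 17.
The remaining cell in column 4 is (1,4) = 122 − 108 = 14.

14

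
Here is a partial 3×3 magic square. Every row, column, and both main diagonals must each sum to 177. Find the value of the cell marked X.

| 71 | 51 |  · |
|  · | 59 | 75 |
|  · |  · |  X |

The remaining cell in row 1 is (1,3) = 177 − 122 = 55.
Row 2: 59 + 75 + ? = 177, so (2,1) = 43.
The remaining cell in column 1 is (3,1) = 177 − 114 = 63.
Column 2 needs 177; the known cells sum to 110, so (3,2) = 67.
From column 3, 177 − (55 + 75) gives (3,3) = 47.

47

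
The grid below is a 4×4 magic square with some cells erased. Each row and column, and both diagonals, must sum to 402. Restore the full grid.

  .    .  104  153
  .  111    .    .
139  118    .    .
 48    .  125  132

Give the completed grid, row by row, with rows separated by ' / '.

From row 4, 402 − (48 + 125 + 132) gives (4,2) = 97.
Column 2: 111 + 118 + 97 + ? = 402, so (1,2) = 76.
Using anti-diagonal: 153 + 118 + 48 + ? → (2,3) = 402 − 319 = 83.
Using row 1: 76 + 104 + 153 + ? → (1,1) = 402 − 333 = 69.
Column 1 needs 402; the known cells sum to 256, so (2,1) = 146.
Column 3: 104 + 83 + 125 + ? = 402, so (3,3) = 90.
The remaining cell in row 2 is (2,4) = 402 − 340 = 62.
Using row 3: 139 + 118 + 90 + ? → (3,4) = 402 − 347 = 55.

69 76 104 153 / 146 111 83 62 / 139 118 90 55 / 48 97 125 132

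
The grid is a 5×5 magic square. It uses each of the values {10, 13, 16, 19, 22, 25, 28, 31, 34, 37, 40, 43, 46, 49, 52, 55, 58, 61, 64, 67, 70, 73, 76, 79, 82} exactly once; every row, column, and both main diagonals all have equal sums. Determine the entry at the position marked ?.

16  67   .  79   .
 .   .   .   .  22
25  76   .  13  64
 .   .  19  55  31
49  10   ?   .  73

The 25 entries sum to 1150, so each line sums to 1150/5 = 230.
The remaining cell in row 3 is (3,3) = 230 − 178 = 52.
Column 5 must total 230; the given cells sum to 190, so (1,5) = 40.
From main diagonal, 230 − (16 + 52 + 55 + 73) gives (2,2) = 34.
Row 1 needs 230; the known cells sum to 202, so (1,3) = 28.
The remaining cell in column 2 is (4,2) = 230 − 187 = 43.
The remaining cell in anti-diagonal is (2,4) = 230 − 184 = 46.
Using row 4: 43 + 19 + 55 + 31 + ? → (4,1) = 230 − 148 = 82.
Using column 1: 16 + 25 + 82 + 49 + ? → (2,1) = 230 − 172 = 58.
Column 4 must total 230; the given cells sum to 193, so (5,4) = 37.
Row 2 must total 230; the given cells sum to 160, so (2,3) = 70.
Row 5 must total 230; the given cells sum to 169, so (5,3) = 61.

61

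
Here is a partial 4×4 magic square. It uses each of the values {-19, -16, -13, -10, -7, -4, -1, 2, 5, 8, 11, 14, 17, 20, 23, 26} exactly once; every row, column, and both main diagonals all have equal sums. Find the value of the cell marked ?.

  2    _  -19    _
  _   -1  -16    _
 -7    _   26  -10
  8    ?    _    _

The 16 entries sum to 56, so each line sums to 56/4 = 14.
Row 3 must total 14; the given cells sum to 9, so (3,2) = 5.
The remaining cell in column 1 is (2,1) = 14 − 3 = 11.
The remaining cell in column 3 is (4,3) = 14 − (-9) = 23.
Main diagonal needs 14; the known cells sum to 27, so (4,4) = -13.
Anti-diagonal must total 14; the given cells sum to -3, so (1,4) = 17.
Using row 1: 2 + (-19) + 17 + ? → (1,2) = 14 − 0 = 14.
Using row 2: 11 + (-1) + (-16) + ? → (2,4) = 14 − (-6) = 20.
Row 4 needs 14; the known cells sum to 18, so (4,2) = -4.

-4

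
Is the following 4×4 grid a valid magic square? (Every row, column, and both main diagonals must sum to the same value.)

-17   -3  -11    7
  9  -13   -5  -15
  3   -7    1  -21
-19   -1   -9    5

Yes

Row 1: -17 + (-3) + (-11) + 7 = -24.
Row 2: 9 + (-13) + (-5) + (-15) = -24.
Row 3: 3 + (-7) + 1 + (-21) = -24.
Row 4: -19 + (-1) + (-9) + 5 = -24.
Column 1: -17 + 9 + 3 + (-19) = -24.
Column 2: -3 + (-13) + (-7) + (-1) = -24.
Column 3: -11 + (-5) + 1 + (-9) = -24.
Column 4: 7 + (-15) + (-21) + 5 = -24.
Main diagonal: -17 + (-13) + 1 + 5 = -24.
Anti-diagonal: 7 + (-5) + (-7) + (-19) = -24.
All lines sum to -24.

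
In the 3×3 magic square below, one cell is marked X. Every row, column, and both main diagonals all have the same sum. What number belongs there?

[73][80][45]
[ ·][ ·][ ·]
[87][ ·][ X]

Row 1 is complete and sums to 198; that is the magic constant.
From column 1, 198 − (73 + 87) gives (2,1) = 38.
Using anti-diagonal: 45 + 87 + ? → (2,2) = 198 − 132 = 66.
The remaining cell in row 2 is (2,3) = 198 − 104 = 94.
From column 2, 198 − (80 + 66) gives (3,2) = 52.
Column 3 must total 198; the given cells sum to 139, so (3,3) = 59.

59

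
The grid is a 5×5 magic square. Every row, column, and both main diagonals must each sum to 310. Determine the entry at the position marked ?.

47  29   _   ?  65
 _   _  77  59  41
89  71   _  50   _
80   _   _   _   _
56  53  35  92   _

The remaining cell in row 5 is (5,5) = 310 − 236 = 74.
From column 1, 310 − (47 + 89 + 80 + 56) gives (2,1) = 38.
The remaining cell in row 2 is (2,2) = 310 − 215 = 95.
Column 2 needs 310; the known cells sum to 248, so (4,2) = 62.
Anti-diagonal: 65 + 59 + 62 + 56 + ? = 310, so (3,3) = 68.
Row 3: 89 + 71 + 68 + 50 + ? = 310, so (3,5) = 32.
Column 5 must total 310; the given cells sum to 212, so (4,5) = 98.
The remaining cell in main diagonal is (4,4) = 310 − 284 = 26.
Row 4 needs 310; the known cells sum to 266, so (4,3) = 44.
Column 3 needs 310; the known cells sum to 224, so (1,3) = 86.
Column 4 must total 310; the given cells sum to 227, so (1,4) = 83.

83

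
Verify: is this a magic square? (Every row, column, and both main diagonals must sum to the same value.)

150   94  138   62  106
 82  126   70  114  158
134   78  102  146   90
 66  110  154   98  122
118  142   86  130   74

Row 1: 150 + 94 + 138 + 62 + 106 = 550.
Row 2: 82 + 126 + 70 + 114 + 158 = 550.
Row 3: 134 + 78 + 102 + 146 + 90 = 550.
Row 4: 66 + 110 + 154 + 98 + 122 = 550.
Row 5: 118 + 142 + 86 + 130 + 74 = 550.
Column 1: 150 + 82 + 134 + 66 + 118 = 550.
Column 2: 94 + 126 + 78 + 110 + 142 = 550.
Column 3: 138 + 70 + 102 + 154 + 86 = 550.
Column 4: 62 + 114 + 146 + 98 + 130 = 550.
Column 5: 106 + 158 + 90 + 122 + 74 = 550.
Main diagonal: 150 + 126 + 102 + 98 + 74 = 550.
Anti-diagonal: 106 + 114 + 102 + 110 + 118 = 550.
All lines sum to 550.

Yes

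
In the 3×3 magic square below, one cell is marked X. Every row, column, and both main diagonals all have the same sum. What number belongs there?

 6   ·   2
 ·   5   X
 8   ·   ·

Anti-diagonal is complete and sums to 15; that is the magic constant.
Row 1: 6 + 2 + ? = 15, so (1,2) = 7.
Column 1 must total 15; the given cells sum to 14, so (2,1) = 1.
Column 2 needs 15; the known cells sum to 12, so (3,2) = 3.
Main diagonal: 6 + 5 + ? = 15, so (3,3) = 4.
Using row 2: 1 + 5 + ? → (2,3) = 15 − 6 = 9.

9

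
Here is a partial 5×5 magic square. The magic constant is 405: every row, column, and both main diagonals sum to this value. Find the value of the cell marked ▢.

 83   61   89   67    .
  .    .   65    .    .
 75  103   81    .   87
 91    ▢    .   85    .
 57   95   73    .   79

From row 1, 405 − (83 + 61 + 89 + 67) gives (1,5) = 105.
Using row 3: 75 + 103 + 81 + 87 + ? → (3,4) = 405 − 346 = 59.
From row 5, 405 − (57 + 95 + 73 + 79) gives (5,4) = 101.
Using column 1: 83 + 75 + 91 + 57 + ? → (2,1) = 405 − 306 = 99.
Using column 3: 89 + 65 + 81 + 73 + ? → (4,3) = 405 − 308 = 97.
Column 4: 67 + 59 + 85 + 101 + ? = 405, so (2,4) = 93.
From main diagonal, 405 − (83 + 81 + 85 + 79) gives (2,2) = 77.
Anti-diagonal must total 405; the given cells sum to 336, so (4,2) = 69.

69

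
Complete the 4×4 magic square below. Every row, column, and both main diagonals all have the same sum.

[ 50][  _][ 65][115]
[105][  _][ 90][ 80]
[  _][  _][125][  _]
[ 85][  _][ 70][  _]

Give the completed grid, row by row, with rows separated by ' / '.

50 120 65 115 / 105 75 90 80 / 110 60 125 55 / 85 95 70 100

Column 3 is already complete: 65 + 90 + 125 + 70 = 350, so that is the magic constant.
From row 1, 350 − (50 + 65 + 115) gives (1,2) = 120.
From row 2, 350 − (105 + 90 + 80) gives (2,2) = 75.
The remaining cell in column 1 is (3,1) = 350 − 240 = 110.
From main diagonal, 350 − (50 + 75 + 125) gives (4,4) = 100.
Anti-diagonal needs 350; the known cells sum to 290, so (3,2) = 60.
Row 3 must total 350; the given cells sum to 295, so (3,4) = 55.
From row 4, 350 − (85 + 70 + 100) gives (4,2) = 95.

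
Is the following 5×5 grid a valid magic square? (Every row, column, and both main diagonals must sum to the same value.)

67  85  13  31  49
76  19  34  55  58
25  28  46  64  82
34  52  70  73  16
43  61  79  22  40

Row 1: 67 + 85 + 13 + 31 + 49 = 245.
Row 2: 76 + 19 + 34 + 55 + 58 = 242.
Row 3: 25 + 28 + 46 + 64 + 82 = 245.
Row 4: 34 + 52 + 70 + 73 + 16 = 245.
Row 5: 43 + 61 + 79 + 22 + 40 = 245.
Column 1: 67 + 76 + 25 + 34 + 43 = 245.
Column 2: 85 + 19 + 28 + 52 + 61 = 245.
Column 3: 13 + 34 + 46 + 70 + 79 = 242.
Column 4: 31 + 55 + 64 + 73 + 22 = 245.
Column 5: 49 + 58 + 82 + 16 + 40 = 245.
Main diagonal: 67 + 19 + 46 + 73 + 40 = 245.
Anti-diagonal: 49 + 55 + 46 + 52 + 43 = 245.

No — column 3 sums to 242 but row 5 sums to 245.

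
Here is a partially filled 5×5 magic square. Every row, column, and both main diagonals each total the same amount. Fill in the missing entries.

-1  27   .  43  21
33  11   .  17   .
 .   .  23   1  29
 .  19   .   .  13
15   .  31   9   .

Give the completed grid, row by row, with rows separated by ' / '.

-1 27 5 43 21 / 33 11 39 17 -5 / 7 35 23 1 29 / 41 19 -3 25 13 / 15 3 31 9 37

Anti-diagonal is already complete: 21 + 17 + 23 + 19 + 15 = 95, so that is the magic constant.
The remaining cell in row 1 is (1,3) = 95 − 90 = 5.
Using column 4: 43 + 17 + 1 + 9 + ? → (4,4) = 95 − 70 = 25.
Using main diagonal: -1 + 11 + 23 + 25 + ? → (5,5) = 95 − 58 = 37.
Row 5 must total 95; the given cells sum to 92, so (5,2) = 3.
Using column 2: 27 + 11 + 19 + 3 + ? → (3,2) = 95 − 60 = 35.
Column 5 must total 95; the given cells sum to 100, so (2,5) = -5.
Row 2 needs 95; the known cells sum to 56, so (2,3) = 39.
The remaining cell in row 3 is (3,1) = 95 − 88 = 7.
Column 1: -1 + 33 + 7 + 15 + ? = 95, so (4,1) = 41.
Using column 3: 5 + 39 + 23 + 31 + ? → (4,3) = 95 − 98 = -3.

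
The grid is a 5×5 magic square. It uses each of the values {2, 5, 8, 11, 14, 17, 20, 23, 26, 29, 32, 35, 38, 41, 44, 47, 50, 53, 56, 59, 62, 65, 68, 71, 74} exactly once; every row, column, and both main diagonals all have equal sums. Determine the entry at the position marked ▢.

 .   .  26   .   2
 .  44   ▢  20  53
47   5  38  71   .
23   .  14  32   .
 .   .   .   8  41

62

The 25 entries sum to 950, so each line sums to 950/5 = 190.
Using row 3: 47 + 5 + 38 + 71 + ? → (3,5) = 190 − 161 = 29.
Column 4: 20 + 71 + 32 + 8 + ? = 190, so (1,4) = 59.
The remaining cell in column 5 is (4,5) = 190 − 125 = 65.
Using main diagonal: 44 + 38 + 32 + 41 + ? → (1,1) = 190 − 155 = 35.
The remaining cell in row 1 is (1,2) = 190 − 122 = 68.
The remaining cell in row 4 is (4,2) = 190 − 134 = 56.
Column 2: 68 + 44 + 5 + 56 + ? = 190, so (5,2) = 17.
Anti-diagonal must total 190; the given cells sum to 116, so (5,1) = 74.
Row 5: 74 + 17 + 8 + 41 + ? = 190, so (5,3) = 50.
Column 1: 35 + 47 + 23 + 74 + ? = 190, so (2,1) = 11.
Column 3 needs 190; the known cells sum to 128, so (2,3) = 62.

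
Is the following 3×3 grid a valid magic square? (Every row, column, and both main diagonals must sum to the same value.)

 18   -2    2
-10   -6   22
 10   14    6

Row 1: 18 + (-2) + 2 = 18.
Row 2: -10 + (-6) + 22 = 6.
Row 3: 10 + 14 + 6 = 30.
Column 1: 18 + (-10) + 10 = 18.
Column 2: -2 + (-6) + 14 = 6.
Column 3: 2 + 22 + 6 = 30.
Main diagonal: 18 + (-6) + 6 = 18.
Anti-diagonal: 2 + (-6) + 10 = 6.

No — row 3 sums to 30 but column 2 sums to 6.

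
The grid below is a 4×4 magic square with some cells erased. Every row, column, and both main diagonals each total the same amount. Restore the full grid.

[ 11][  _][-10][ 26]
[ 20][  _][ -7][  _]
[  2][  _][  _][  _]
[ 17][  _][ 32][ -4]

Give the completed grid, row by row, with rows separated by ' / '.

Column 1 is already complete: 11 + 20 + 2 + 17 = 50, so that is the magic constant.
Row 1 needs 50; the known cells sum to 27, so (1,2) = 23.
Row 4: 17 + 32 + (-4) + ? = 50, so (4,2) = 5.
From column 3, 50 − (-10 + (-7) + 32) gives (3,3) = 35.
The remaining cell in main diagonal is (2,2) = 50 − 42 = 8.
Anti-diagonal needs 50; the known cells sum to 36, so (3,2) = 14.
Row 2: 20 + 8 + (-7) + ? = 50, so (2,4) = 29.
Row 3 must total 50; the given cells sum to 51, so (3,4) = -1.

11 23 -10 26 / 20 8 -7 29 / 2 14 35 -1 / 17 5 32 -4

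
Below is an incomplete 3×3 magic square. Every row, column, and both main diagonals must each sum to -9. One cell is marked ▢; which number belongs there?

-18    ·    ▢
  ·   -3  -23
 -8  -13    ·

2

Row 2 must total -9; the given cells sum to -26, so (2,1) = 17.
Row 3: -8 + (-13) + ? = -9, so (3,3) = 12.
Column 2: -3 + (-13) + ? = -9, so (1,2) = 7.
Column 3 must total -9; the given cells sum to -11, so (1,3) = 2.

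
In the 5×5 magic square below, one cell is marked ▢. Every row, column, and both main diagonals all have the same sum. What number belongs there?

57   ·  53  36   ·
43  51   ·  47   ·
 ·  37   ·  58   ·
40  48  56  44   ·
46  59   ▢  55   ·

42

Column 4 is complete and sums to 240; that is the magic constant.
Row 4 must total 240; the given cells sum to 188, so (4,5) = 52.
The remaining cell in column 1 is (3,1) = 240 − 186 = 54.
Column 2 must total 240; the given cells sum to 195, so (1,2) = 45.
From row 1, 240 − (57 + 45 + 53 + 36) gives (1,5) = 49.
Anti-diagonal must total 240; the given cells sum to 190, so (3,3) = 50.
The remaining cell in row 3 is (3,5) = 240 − 199 = 41.
Main diagonal must total 240; the given cells sum to 202, so (5,5) = 38.
Row 5: 46 + 59 + 55 + 38 + ? = 240, so (5,3) = 42.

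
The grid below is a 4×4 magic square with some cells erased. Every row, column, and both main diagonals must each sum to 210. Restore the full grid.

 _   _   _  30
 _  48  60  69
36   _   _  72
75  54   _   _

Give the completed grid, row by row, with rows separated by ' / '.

66 63 51 30 / 33 48 60 69 / 36 45 57 72 / 75 54 42 39

Row 2 needs 210; the known cells sum to 177, so (2,1) = 33.
From column 1, 210 − (33 + 36 + 75) gives (1,1) = 66.
Column 4 needs 210; the known cells sum to 171, so (4,4) = 39.
Main diagonal must total 210; the given cells sum to 153, so (3,3) = 57.
From anti-diagonal, 210 − (30 + 60 + 75) gives (3,2) = 45.
Row 4: 75 + 54 + 39 + ? = 210, so (4,3) = 42.
From column 2, 210 − (48 + 45 + 54) gives (1,2) = 63.
The remaining cell in column 3 is (1,3) = 210 − 159 = 51.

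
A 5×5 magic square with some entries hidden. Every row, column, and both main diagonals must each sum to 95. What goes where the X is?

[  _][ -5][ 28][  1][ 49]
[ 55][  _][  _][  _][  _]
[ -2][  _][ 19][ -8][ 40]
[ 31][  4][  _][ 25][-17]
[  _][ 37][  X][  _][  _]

10

Using row 1: -5 + 28 + 1 + 49 + ? → (1,1) = 95 − 73 = 22.
Using row 3: -2 + 19 + (-8) + 40 + ? → (3,2) = 95 − 49 = 46.
Row 4 needs 95; the known cells sum to 43, so (4,3) = 52.
Column 1 needs 95; the known cells sum to 106, so (5,1) = -11.
From column 2, 95 − (-5 + 46 + 4 + 37) gives (2,2) = 13.
Using main diagonal: 22 + 13 + 19 + 25 + ? → (5,5) = 95 − 79 = 16.
Anti-diagonal needs 95; the known cells sum to 61, so (2,4) = 34.
Using column 4: 1 + 34 + (-8) + 25 + ? → (5,4) = 95 − 52 = 43.
Using column 5: 49 + 40 + (-17) + 16 + ? → (2,5) = 95 − 88 = 7.
Row 2 needs 95; the known cells sum to 109, so (2,3) = -14.
Row 5 must total 95; the given cells sum to 85, so (5,3) = 10.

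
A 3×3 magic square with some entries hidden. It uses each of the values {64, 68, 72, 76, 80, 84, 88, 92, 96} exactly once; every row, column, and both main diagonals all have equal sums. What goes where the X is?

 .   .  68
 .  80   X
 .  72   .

The 9 entries sum to 720, so each line sums to 720/3 = 240.
From column 2, 240 − (80 + 72) gives (1,2) = 88.
Using anti-diagonal: 68 + 80 + ? → (3,1) = 240 − 148 = 92.
Row 1 needs 240; the known cells sum to 156, so (1,1) = 84.
From row 3, 240 − (92 + 72) gives (3,3) = 76.
Column 1 must total 240; the given cells sum to 176, so (2,1) = 64.
Column 3 must total 240; the given cells sum to 144, so (2,3) = 96.

96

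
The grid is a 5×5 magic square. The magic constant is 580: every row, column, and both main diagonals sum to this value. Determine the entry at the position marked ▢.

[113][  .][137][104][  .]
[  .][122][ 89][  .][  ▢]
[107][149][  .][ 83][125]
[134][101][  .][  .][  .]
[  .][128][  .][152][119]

Using row 3: 107 + 149 + 83 + 125 + ? → (3,3) = 580 − 464 = 116.
Column 2: 122 + 149 + 101 + 128 + ? = 580, so (1,2) = 80.
Main diagonal: 113 + 122 + 116 + 119 + ? = 580, so (4,4) = 110.
From row 1, 580 − (113 + 80 + 137 + 104) gives (1,5) = 146.
Column 4 needs 580; the known cells sum to 449, so (2,4) = 131.
Anti-diagonal: 146 + 131 + 116 + 101 + ? = 580, so (5,1) = 86.
From row 5, 580 − (86 + 128 + 152 + 119) gives (5,3) = 95.
From column 1, 580 − (113 + 107 + 134 + 86) gives (2,1) = 140.
From column 3, 580 − (137 + 89 + 116 + 95) gives (4,3) = 143.
The remaining cell in row 2 is (2,5) = 580 − 482 = 98.

98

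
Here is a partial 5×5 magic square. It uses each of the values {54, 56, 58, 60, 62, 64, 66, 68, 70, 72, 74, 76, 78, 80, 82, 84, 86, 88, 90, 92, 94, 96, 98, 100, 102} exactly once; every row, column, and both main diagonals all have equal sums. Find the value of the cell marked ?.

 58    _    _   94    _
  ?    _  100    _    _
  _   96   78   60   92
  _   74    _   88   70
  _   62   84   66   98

The 25 entries sum to 1950, so each line sums to 1950/5 = 390.
Row 3 needs 390; the known cells sum to 326, so (3,1) = 64.
Row 5 must total 390; the given cells sum to 310, so (5,1) = 80.
From column 4, 390 − (94 + 60 + 88 + 66) gives (2,4) = 82.
The remaining cell in main diagonal is (2,2) = 390 − 322 = 68.
Using anti-diagonal: 82 + 78 + 74 + 80 + ? → (1,5) = 390 − 314 = 76.
From column 2, 390 − (68 + 96 + 74 + 62) gives (1,2) = 90.
The remaining cell in column 5 is (2,5) = 390 − 336 = 54.
Row 1: 58 + 90 + 94 + 76 + ? = 390, so (1,3) = 72.
Row 2: 68 + 100 + 82 + 54 + ? = 390, so (2,1) = 86.

86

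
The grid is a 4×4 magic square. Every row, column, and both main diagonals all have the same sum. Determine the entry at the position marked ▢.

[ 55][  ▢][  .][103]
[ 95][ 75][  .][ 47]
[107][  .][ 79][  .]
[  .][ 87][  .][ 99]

83

Main diagonal is complete and sums to 308; that is the magic constant.
Row 2 must total 308; the given cells sum to 217, so (2,3) = 91.
Column 1: 55 + 95 + 107 + ? = 308, so (4,1) = 51.
Column 4: 103 + 47 + 99 + ? = 308, so (3,4) = 59.
The remaining cell in anti-diagonal is (3,2) = 308 − 245 = 63.
Using row 4: 51 + 87 + 99 + ? → (4,3) = 308 − 237 = 71.
Column 2 needs 308; the known cells sum to 225, so (1,2) = 83.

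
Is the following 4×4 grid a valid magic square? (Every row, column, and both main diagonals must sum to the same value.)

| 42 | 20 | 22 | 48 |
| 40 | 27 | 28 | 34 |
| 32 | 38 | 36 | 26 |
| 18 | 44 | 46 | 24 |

Row 1: 42 + 20 + 22 + 48 = 132.
Row 2: 40 + 27 + 28 + 34 = 129.
Row 3: 32 + 38 + 36 + 26 = 132.
Row 4: 18 + 44 + 46 + 24 = 132.
Column 1: 42 + 40 + 32 + 18 = 132.
Column 2: 20 + 27 + 38 + 44 = 129.
Column 3: 22 + 28 + 36 + 46 = 132.
Column 4: 48 + 34 + 26 + 24 = 132.
Main diagonal: 42 + 27 + 36 + 24 = 129.
Anti-diagonal: 48 + 28 + 38 + 18 = 132.

No — row 4 sums to 132 but row 2 sums to 129.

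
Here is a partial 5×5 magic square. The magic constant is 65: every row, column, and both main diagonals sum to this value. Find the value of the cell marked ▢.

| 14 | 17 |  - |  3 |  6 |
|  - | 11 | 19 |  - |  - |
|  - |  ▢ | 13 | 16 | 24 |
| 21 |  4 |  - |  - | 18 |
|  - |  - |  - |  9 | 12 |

10

Row 1 must total 65; the given cells sum to 40, so (1,3) = 25.
Column 5 must total 65; the given cells sum to 60, so (2,5) = 5.
Main diagonal must total 65; the given cells sum to 50, so (4,4) = 15.
Row 4 needs 65; the known cells sum to 58, so (4,3) = 7.
Using column 3: 25 + 19 + 13 + 7 + ? → (5,3) = 65 − 64 = 1.
Column 4 needs 65; the known cells sum to 43, so (2,4) = 22.
The remaining cell in anti-diagonal is (5,1) = 65 − 45 = 20.
The remaining cell in row 2 is (2,1) = 65 − 57 = 8.
Row 5 must total 65; the given cells sum to 42, so (5,2) = 23.
Column 1 must total 65; the given cells sum to 63, so (3,1) = 2.
Column 2 needs 65; the known cells sum to 55, so (3,2) = 10.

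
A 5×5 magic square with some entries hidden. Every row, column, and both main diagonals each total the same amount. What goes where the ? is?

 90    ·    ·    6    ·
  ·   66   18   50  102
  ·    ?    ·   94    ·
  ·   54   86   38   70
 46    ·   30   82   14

10

Column 4 is complete and sums to 270; that is the magic constant.
Using row 2: 66 + 18 + 50 + 102 + ? → (2,1) = 270 − 236 = 34.
Row 4: 54 + 86 + 38 + 70 + ? = 270, so (4,1) = 22.
The remaining cell in row 5 is (5,2) = 270 − 172 = 98.
Using column 1: 90 + 34 + 22 + 46 + ? → (3,1) = 270 − 192 = 78.
From main diagonal, 270 − (90 + 66 + 38 + 14) gives (3,3) = 62.
The remaining cell in anti-diagonal is (1,5) = 270 − 212 = 58.
Column 3 needs 270; the known cells sum to 196, so (1,3) = 74.
The remaining cell in column 5 is (3,5) = 270 − 244 = 26.
The remaining cell in row 1 is (1,2) = 270 − 228 = 42.
Using row 3: 78 + 62 + 94 + 26 + ? → (3,2) = 270 − 260 = 10.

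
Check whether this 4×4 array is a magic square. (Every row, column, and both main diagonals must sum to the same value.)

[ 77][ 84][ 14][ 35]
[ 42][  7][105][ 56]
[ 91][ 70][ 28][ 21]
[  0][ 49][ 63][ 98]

Row 1: 77 + 84 + 14 + 35 = 210.
Row 2: 42 + 7 + 105 + 56 = 210.
Row 3: 91 + 70 + 28 + 21 = 210.
Row 4: 0 + 49 + 63 + 98 = 210.
Column 1: 77 + 42 + 91 + 0 = 210.
Column 2: 84 + 7 + 70 + 49 = 210.
Column 3: 14 + 105 + 28 + 63 = 210.
Column 4: 35 + 56 + 21 + 98 = 210.
Main diagonal: 77 + 7 + 28 + 98 = 210.
Anti-diagonal: 35 + 105 + 70 + 0 = 210.
All lines sum to 210.

Yes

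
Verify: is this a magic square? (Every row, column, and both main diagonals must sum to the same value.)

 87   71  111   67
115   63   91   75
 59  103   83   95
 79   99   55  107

Row 1: 87 + 71 + 111 + 67 = 336.
Row 2: 115 + 63 + 91 + 75 = 344.
Row 3: 59 + 103 + 83 + 95 = 340.
Row 4: 79 + 99 + 55 + 107 = 340.
Column 1: 87 + 115 + 59 + 79 = 340.
Column 2: 71 + 63 + 103 + 99 = 336.
Column 3: 111 + 91 + 83 + 55 = 340.
Column 4: 67 + 75 + 95 + 107 = 344.
Main diagonal: 87 + 63 + 83 + 107 = 340.
Anti-diagonal: 67 + 91 + 103 + 79 = 340.

No — column 3 sums to 340 but column 4 sums to 344.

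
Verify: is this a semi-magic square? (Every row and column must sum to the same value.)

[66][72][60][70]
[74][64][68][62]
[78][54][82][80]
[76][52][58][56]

No — row 1 sums to 268 but row 3 sums to 294.

Row 1: 66 + 72 + 60 + 70 = 268.
Row 2: 74 + 64 + 68 + 62 = 268.
Row 3: 78 + 54 + 82 + 80 = 294.
Row 4: 76 + 52 + 58 + 56 = 242.
Column 1: 66 + 74 + 78 + 76 = 294.
Column 2: 72 + 64 + 54 + 52 = 242.
Column 3: 60 + 68 + 82 + 58 = 268.
Column 4: 70 + 62 + 80 + 56 = 268.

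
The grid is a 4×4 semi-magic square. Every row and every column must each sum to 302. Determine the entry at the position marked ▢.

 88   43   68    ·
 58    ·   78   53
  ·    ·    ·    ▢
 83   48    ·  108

The remaining cell in row 1 is (1,4) = 302 − 199 = 103.
Row 2 needs 302; the known cells sum to 189, so (2,2) = 113.
Row 4 needs 302; the known cells sum to 239, so (4,3) = 63.
The remaining cell in column 1 is (3,1) = 302 − 229 = 73.
Column 2 must total 302; the given cells sum to 204, so (3,2) = 98.
The remaining cell in column 3 is (3,3) = 302 − 209 = 93.
The remaining cell in column 4 is (3,4) = 302 − 264 = 38.

38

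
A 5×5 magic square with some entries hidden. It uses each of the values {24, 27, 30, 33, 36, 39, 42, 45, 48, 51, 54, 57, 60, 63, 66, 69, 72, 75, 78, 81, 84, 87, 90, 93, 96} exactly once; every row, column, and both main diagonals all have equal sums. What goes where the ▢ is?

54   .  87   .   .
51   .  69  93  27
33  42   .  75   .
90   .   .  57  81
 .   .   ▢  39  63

30

The 25 entries sum to 1500, so each line sums to 1500/5 = 300.
Row 2 must total 300; the given cells sum to 240, so (2,2) = 60.
Column 1: 54 + 51 + 33 + 90 + ? = 300, so (5,1) = 72.
From column 4, 300 − (93 + 75 + 57 + 39) gives (1,4) = 36.
Main diagonal needs 300; the known cells sum to 234, so (3,3) = 66.
Row 3 must total 300; the given cells sum to 216, so (3,5) = 84.
Column 5 needs 300; the known cells sum to 255, so (1,5) = 45.
Using anti-diagonal: 45 + 93 + 66 + 72 + ? → (4,2) = 300 − 276 = 24.
Row 1 must total 300; the given cells sum to 222, so (1,2) = 78.
The remaining cell in row 4 is (4,3) = 300 − 252 = 48.
Column 2 needs 300; the known cells sum to 204, so (5,2) = 96.
Column 3 must total 300; the given cells sum to 270, so (5,3) = 30.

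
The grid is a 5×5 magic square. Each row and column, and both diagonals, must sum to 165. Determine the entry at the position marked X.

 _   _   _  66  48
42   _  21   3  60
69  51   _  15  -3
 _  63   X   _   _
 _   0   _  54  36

Row 2 needs 165; the known cells sum to 126, so (2,2) = 39.
Row 3 needs 165; the known cells sum to 132, so (3,3) = 33.
Using column 2: 39 + 51 + 63 + 0 + ? → (1,2) = 165 − 153 = 12.
From column 4, 165 − (66 + 3 + 15 + 54) gives (4,4) = 27.
Column 5: 48 + 60 + (-3) + 36 + ? = 165, so (4,5) = 24.
Main diagonal: 39 + 33 + 27 + 36 + ? = 165, so (1,1) = 30.
Anti-diagonal needs 165; the known cells sum to 147, so (5,1) = 18.
Using row 1: 30 + 12 + 66 + 48 + ? → (1,3) = 165 − 156 = 9.
The remaining cell in row 5 is (5,3) = 165 − 108 = 57.
Column 1: 30 + 42 + 69 + 18 + ? = 165, so (4,1) = 6.
Using column 3: 9 + 21 + 33 + 57 + ? → (4,3) = 165 − 120 = 45.

45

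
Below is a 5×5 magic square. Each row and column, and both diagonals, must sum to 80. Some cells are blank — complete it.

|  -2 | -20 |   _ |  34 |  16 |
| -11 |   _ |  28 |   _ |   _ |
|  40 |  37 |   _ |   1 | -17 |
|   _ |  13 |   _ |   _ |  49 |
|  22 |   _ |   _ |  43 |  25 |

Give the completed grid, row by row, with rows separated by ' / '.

Using row 1: -2 + (-20) + 34 + 16 + ? → (1,3) = 80 − 28 = 52.
Row 3: 40 + 37 + 1 + (-17) + ? = 80, so (3,3) = 19.
The remaining cell in column 1 is (4,1) = 80 − 49 = 31.
The remaining cell in column 5 is (2,5) = 80 − 73 = 7.
Anti-diagonal: 16 + 19 + 13 + 22 + ? = 80, so (2,4) = 10.
Using row 2: -11 + 28 + 10 + 7 + ? → (2,2) = 80 − 34 = 46.
The remaining cell in column 2 is (5,2) = 80 − 76 = 4.
Column 4 must total 80; the given cells sum to 88, so (4,4) = -8.
From row 4, 80 − (31 + 13 + (-8) + 49) gives (4,3) = -5.
Row 5 must total 80; the given cells sum to 94, so (5,3) = -14.

-2 -20 52 34 16 / -11 46 28 10 7 / 40 37 19 1 -17 / 31 13 -5 -8 49 / 22 4 -14 43 25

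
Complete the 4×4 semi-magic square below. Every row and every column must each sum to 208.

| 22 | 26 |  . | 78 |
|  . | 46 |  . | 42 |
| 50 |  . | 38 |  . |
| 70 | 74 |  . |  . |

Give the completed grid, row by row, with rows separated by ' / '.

22 26 82 78 / 66 46 54 42 / 50 62 38 58 / 70 74 34 30

From row 1, 208 − (22 + 26 + 78) gives (1,3) = 82.
Using column 1: 22 + 50 + 70 + ? → (2,1) = 208 − 142 = 66.
Column 2 needs 208; the known cells sum to 146, so (3,2) = 62.
From row 2, 208 − (66 + 46 + 42) gives (2,3) = 54.
Row 3: 50 + 62 + 38 + ? = 208, so (3,4) = 58.
Column 3: 82 + 54 + 38 + ? = 208, so (4,3) = 34.
From column 4, 208 − (78 + 42 + 58) gives (4,4) = 30.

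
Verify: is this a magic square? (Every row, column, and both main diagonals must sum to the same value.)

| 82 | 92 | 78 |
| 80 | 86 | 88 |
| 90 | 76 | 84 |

Row 1: 82 + 92 + 78 = 252.
Row 2: 80 + 86 + 88 = 254.
Row 3: 90 + 76 + 84 = 250.
Column 1: 82 + 80 + 90 = 252.
Column 2: 92 + 86 + 76 = 254.
Column 3: 78 + 88 + 84 = 250.
Main diagonal: 82 + 86 + 84 = 252.
Anti-diagonal: 78 + 86 + 90 = 254.

No — row 2 sums to 254 but column 1 sums to 252.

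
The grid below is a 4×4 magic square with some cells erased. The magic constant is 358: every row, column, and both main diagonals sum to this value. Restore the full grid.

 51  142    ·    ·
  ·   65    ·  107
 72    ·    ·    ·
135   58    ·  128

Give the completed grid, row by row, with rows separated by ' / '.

The remaining cell in row 4 is (4,3) = 358 − 321 = 37.
Column 1 must total 358; the given cells sum to 258, so (2,1) = 100.
From column 2, 358 − (142 + 65 + 58) gives (3,2) = 93.
The remaining cell in main diagonal is (3,3) = 358 − 244 = 114.
The remaining cell in row 2 is (2,3) = 358 − 272 = 86.
Using row 3: 72 + 93 + 114 + ? → (3,4) = 358 − 279 = 79.
Column 3 must total 358; the given cells sum to 237, so (1,3) = 121.
From column 4, 358 − (107 + 79 + 128) gives (1,4) = 44.

51 142 121 44 / 100 65 86 107 / 72 93 114 79 / 135 58 37 128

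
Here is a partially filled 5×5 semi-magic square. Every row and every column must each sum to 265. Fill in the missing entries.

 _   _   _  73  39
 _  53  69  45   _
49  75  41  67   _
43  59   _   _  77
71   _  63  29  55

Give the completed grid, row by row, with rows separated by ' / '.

65 31 57 73 39 / 37 53 69 45 61 / 49 75 41 67 33 / 43 59 35 51 77 / 71 47 63 29 55

Row 3: 49 + 75 + 41 + 67 + ? = 265, so (3,5) = 33.
The remaining cell in row 5 is (5,2) = 265 − 218 = 47.
From column 2, 265 − (53 + 75 + 59 + 47) gives (1,2) = 31.
From column 4, 265 − (73 + 45 + 67 + 29) gives (4,4) = 51.
The remaining cell in column 5 is (2,5) = 265 − 204 = 61.
Using row 2: 53 + 69 + 45 + 61 + ? → (2,1) = 265 − 228 = 37.
Row 4 needs 265; the known cells sum to 230, so (4,3) = 35.
From column 1, 265 − (37 + 49 + 43 + 71) gives (1,1) = 65.
The remaining cell in column 3 is (1,3) = 265 − 208 = 57.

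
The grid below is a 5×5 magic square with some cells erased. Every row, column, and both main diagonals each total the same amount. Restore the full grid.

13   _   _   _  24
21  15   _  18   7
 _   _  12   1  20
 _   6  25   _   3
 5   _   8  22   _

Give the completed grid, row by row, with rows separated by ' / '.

Anti-diagonal is already complete: 24 + 18 + 12 + 6 + 5 = 65, so that is the magic constant.
The remaining cell in row 2 is (2,3) = 65 − 61 = 4.
Column 3 must total 65; the given cells sum to 49, so (1,3) = 16.
Column 5 must total 65; the given cells sum to 54, so (5,5) = 11.
Main diagonal: 13 + 15 + 12 + 11 + ? = 65, so (4,4) = 14.
Row 4 needs 65; the known cells sum to 48, so (4,1) = 17.
Row 5 must total 65; the given cells sum to 46, so (5,2) = 19.
Using column 1: 13 + 21 + 17 + 5 + ? → (3,1) = 65 − 56 = 9.
Column 4: 18 + 1 + 14 + 22 + ? = 65, so (1,4) = 10.
Using row 1: 13 + 16 + 10 + 24 + ? → (1,2) = 65 − 63 = 2.
Row 3 needs 65; the known cells sum to 42, so (3,2) = 23.

13 2 16 10 24 / 21 15 4 18 7 / 9 23 12 1 20 / 17 6 25 14 3 / 5 19 8 22 11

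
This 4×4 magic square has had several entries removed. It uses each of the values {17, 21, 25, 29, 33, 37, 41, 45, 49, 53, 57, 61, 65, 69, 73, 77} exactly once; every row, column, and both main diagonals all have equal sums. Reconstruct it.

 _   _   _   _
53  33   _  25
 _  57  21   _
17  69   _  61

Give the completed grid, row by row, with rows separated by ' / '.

73 29 49 37 / 53 33 77 25 / 45 57 21 65 / 17 69 41 61

The 16 entries sum to 752, so each line sums to 752/4 = 188.
Using row 2: 53 + 33 + 25 + ? → (2,3) = 188 − 111 = 77.
Using row 4: 17 + 69 + 61 + ? → (4,3) = 188 − 147 = 41.
The remaining cell in column 2 is (1,2) = 188 − 159 = 29.
From column 3, 188 − (77 + 21 + 41) gives (1,3) = 49.
Main diagonal: 33 + 21 + 61 + ? = 188, so (1,1) = 73.
Using anti-diagonal: 77 + 57 + 17 + ? → (1,4) = 188 − 151 = 37.
From column 1, 188 − (73 + 53 + 17) gives (3,1) = 45.
Column 4 must total 188; the given cells sum to 123, so (3,4) = 65.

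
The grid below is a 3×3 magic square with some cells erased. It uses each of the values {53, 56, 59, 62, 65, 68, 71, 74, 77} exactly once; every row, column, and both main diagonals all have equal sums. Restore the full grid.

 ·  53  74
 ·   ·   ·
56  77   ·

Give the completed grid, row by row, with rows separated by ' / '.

68 53 74 / 71 65 59 / 56 77 62

The 9 entries sum to 585, so each line sums to 585/3 = 195.
Row 1 must total 195; the given cells sum to 127, so (1,1) = 68.
Row 3: 56 + 77 + ? = 195, so (3,3) = 62.
Column 1 must total 195; the given cells sum to 124, so (2,1) = 71.
Column 2 needs 195; the known cells sum to 130, so (2,2) = 65.
From column 3, 195 − (74 + 62) gives (2,3) = 59.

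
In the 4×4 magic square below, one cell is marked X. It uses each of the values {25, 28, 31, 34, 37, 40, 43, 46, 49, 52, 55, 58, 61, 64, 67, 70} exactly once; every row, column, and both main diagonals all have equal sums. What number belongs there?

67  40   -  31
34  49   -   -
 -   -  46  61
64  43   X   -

The 16 entries sum to 760, so each line sums to 760/4 = 190.
From row 1, 190 − (67 + 40 + 31) gives (1,3) = 52.
From column 1, 190 − (67 + 34 + 64) gives (3,1) = 25.
The remaining cell in column 2 is (3,2) = 190 − 132 = 58.
The remaining cell in main diagonal is (4,4) = 190 − 162 = 28.
Anti-diagonal needs 190; the known cells sum to 153, so (2,3) = 37.
Using row 2: 34 + 49 + 37 + ? → (2,4) = 190 − 120 = 70.
Row 4: 64 + 43 + 28 + ? = 190, so (4,3) = 55.

55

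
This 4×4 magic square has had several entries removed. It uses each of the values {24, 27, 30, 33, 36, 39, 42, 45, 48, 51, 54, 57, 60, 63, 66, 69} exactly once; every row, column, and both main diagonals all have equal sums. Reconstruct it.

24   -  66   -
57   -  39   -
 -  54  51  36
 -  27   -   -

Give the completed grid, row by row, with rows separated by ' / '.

24 63 66 33 / 57 42 39 48 / 45 54 51 36 / 60 27 30 69

The 16 entries sum to 744, so each line sums to 744/4 = 186.
The remaining cell in row 3 is (3,1) = 186 − 141 = 45.
Column 1 needs 186; the known cells sum to 126, so (4,1) = 60.
Column 3 needs 186; the known cells sum to 156, so (4,3) = 30.
Using anti-diagonal: 39 + 54 + 60 + ? → (1,4) = 186 − 153 = 33.
The remaining cell in row 1 is (1,2) = 186 − 123 = 63.
From row 4, 186 − (60 + 27 + 30) gives (4,4) = 69.
From column 2, 186 − (63 + 54 + 27) gives (2,2) = 42.
Using column 4: 33 + 36 + 69 + ? → (2,4) = 186 − 138 = 48.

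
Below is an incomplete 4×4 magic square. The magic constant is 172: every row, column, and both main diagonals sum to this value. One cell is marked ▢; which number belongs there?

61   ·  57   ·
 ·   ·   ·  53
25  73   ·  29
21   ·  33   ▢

From row 3, 172 − (25 + 73 + 29) gives (3,3) = 45.
Using column 1: 61 + 25 + 21 + ? → (2,1) = 172 − 107 = 65.
The remaining cell in column 3 is (2,3) = 172 − 135 = 37.
Using anti-diagonal: 37 + 73 + 21 + ? → (1,4) = 172 − 131 = 41.
Row 1: 61 + 57 + 41 + ? = 172, so (1,2) = 13.
Row 2 must total 172; the given cells sum to 155, so (2,2) = 17.
Column 2: 13 + 17 + 73 + ? = 172, so (4,2) = 69.
Column 4 needs 172; the known cells sum to 123, so (4,4) = 49.

49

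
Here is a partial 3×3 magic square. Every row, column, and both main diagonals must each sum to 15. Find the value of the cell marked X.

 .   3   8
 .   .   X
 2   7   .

1

The remaining cell in row 1 is (1,1) = 15 − 11 = 4.
Row 3 needs 15; the known cells sum to 9, so (3,3) = 6.
Column 1 needs 15; the known cells sum to 6, so (2,1) = 9.
Column 2 needs 15; the known cells sum to 10, so (2,2) = 5.
Column 3 must total 15; the given cells sum to 14, so (2,3) = 1.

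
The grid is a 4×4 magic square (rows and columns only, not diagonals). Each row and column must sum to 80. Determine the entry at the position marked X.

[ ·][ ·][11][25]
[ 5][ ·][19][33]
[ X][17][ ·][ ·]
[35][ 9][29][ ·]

27

The remaining cell in row 2 is (2,2) = 80 − 57 = 23.
From row 4, 80 − (35 + 9 + 29) gives (4,4) = 7.
From column 2, 80 − (23 + 17 + 9) gives (1,2) = 31.
The remaining cell in column 3 is (3,3) = 80 − 59 = 21.
Using column 4: 25 + 33 + 7 + ? → (3,4) = 80 − 65 = 15.
Row 1: 31 + 11 + 25 + ? = 80, so (1,1) = 13.
Row 3 must total 80; the given cells sum to 53, so (3,1) = 27.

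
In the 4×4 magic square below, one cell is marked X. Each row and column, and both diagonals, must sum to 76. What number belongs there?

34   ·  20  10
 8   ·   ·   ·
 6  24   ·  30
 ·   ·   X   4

26

The remaining cell in row 1 is (1,2) = 76 − 64 = 12.
Row 3: 6 + 24 + 30 + ? = 76, so (3,3) = 16.
Using column 1: 34 + 8 + 6 + ? → (4,1) = 76 − 48 = 28.
Column 4: 10 + 30 + 4 + ? = 76, so (2,4) = 32.
Main diagonal needs 76; the known cells sum to 54, so (2,2) = 22.
Anti-diagonal: 10 + 24 + 28 + ? = 76, so (2,3) = 14.
Column 2 needs 76; the known cells sum to 58, so (4,2) = 18.
Column 3: 20 + 14 + 16 + ? = 76, so (4,3) = 26.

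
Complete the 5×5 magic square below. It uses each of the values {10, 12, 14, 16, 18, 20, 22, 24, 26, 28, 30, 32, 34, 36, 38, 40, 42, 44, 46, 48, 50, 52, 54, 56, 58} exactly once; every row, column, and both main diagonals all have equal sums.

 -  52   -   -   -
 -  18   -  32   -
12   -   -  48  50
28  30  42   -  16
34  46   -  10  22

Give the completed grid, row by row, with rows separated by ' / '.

The 25 entries sum to 850, so each line sums to 850/5 = 170.
The remaining cell in row 4 is (4,4) = 170 − 116 = 54.
Row 5: 34 + 46 + 10 + 22 + ? = 170, so (5,3) = 58.
Column 2: 52 + 18 + 30 + 46 + ? = 170, so (3,2) = 24.
Column 4: 32 + 48 + 54 + 10 + ? = 170, so (1,4) = 26.
The remaining cell in row 3 is (3,3) = 170 − 134 = 36.
Main diagonal must total 170; the given cells sum to 130, so (1,1) = 40.
Anti-diagonal: 32 + 36 + 30 + 34 + ? = 170, so (1,5) = 38.
From row 1, 170 − (40 + 52 + 26 + 38) gives (1,3) = 14.
The remaining cell in column 1 is (2,1) = 170 − 114 = 56.
Column 3 must total 170; the given cells sum to 150, so (2,3) = 20.
Column 5 needs 170; the known cells sum to 126, so (2,5) = 44.

40 52 14 26 38 / 56 18 20 32 44 / 12 24 36 48 50 / 28 30 42 54 16 / 34 46 58 10 22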